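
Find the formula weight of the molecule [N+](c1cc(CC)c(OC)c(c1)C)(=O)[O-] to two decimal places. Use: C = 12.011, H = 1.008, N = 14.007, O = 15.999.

Molecular formula: C10H13NO3.
M = 10×12.011 + 13×1.008 + 1×14.007 + 3×15.999 = 195.22 g/mol.

195.22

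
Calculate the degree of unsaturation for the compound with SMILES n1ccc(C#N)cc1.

6

Molecular formula from the SMILES: C6H4N2.
DoU = (2C + 2 + N − H − X)/2 = (2·6 + 2 + 2 − 4 − 0)/2 = 12/2 = 6.
(Structurally: 1 ring(s) + 5 π bond(s) = 6.)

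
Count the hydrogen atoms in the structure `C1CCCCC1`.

12

Hydrogens are implicit in SMILES; fill each atom to its normal valence:
  6 × C: 2 H each → 12
  Total hydrogens = 12.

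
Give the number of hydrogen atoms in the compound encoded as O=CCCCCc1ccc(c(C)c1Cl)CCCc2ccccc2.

Hydrogens are implicit in SMILES; fill each atom to its normal valence:
  7 × C: 2 H each → 14
  7 × C (aromatic): 1 H each → 7
  5 × C (aromatic): no H
  1 × C: 3 H
  1 × C: 1 H
  1 × Cl: no H
  1 × O: no H
  Total hydrogens = 25.

25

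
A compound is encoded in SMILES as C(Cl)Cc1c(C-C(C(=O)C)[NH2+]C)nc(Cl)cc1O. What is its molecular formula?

Heavy atoms from the SMILES: 12 C, 2 Cl, 2 N, 2 O.
Implicit hydrogens by atom environment:
  4 × C (aromatic): no H
  3 × C: 2 H each → 6
  2 × C: 3 H each → 6
  2 × Cl: no H
  1 × C (aromatic): 1 H
  1 × C: 1 H
  1 × C: no H
  1 × N (charge +1): 2 H
  1 × N (aromatic): no H
  1 × O: 1 H
  1 × O: no H
  Total hydrogens = 17.
Net charge +1.
Molecular formula: C12H17Cl2N2O2+

C12H17Cl2N2O2+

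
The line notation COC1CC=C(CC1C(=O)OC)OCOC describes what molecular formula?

Heavy atoms from the SMILES: 11 C, 5 O.
Implicit hydrogens by atom environment:
  5 × O: no H
  3 × C: 3 H each → 9
  3 × C: 2 H each → 6
  3 × C: 1 H each → 3
  2 × C: no H
  Total hydrogens = 18.
Molecular formula: C11H18O5

C11H18O5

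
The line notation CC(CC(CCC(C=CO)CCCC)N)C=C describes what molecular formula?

Heavy atoms from the SMILES: 15 C, 1 N, 1 O.
Implicit hydrogens by atom environment:
  7 × C: 2 H each → 14
  6 × C: 1 H each → 6
  2 × C: 3 H each → 6
  1 × N: 2 H
  1 × O: 1 H
  Total hydrogens = 29.
Molecular formula: C15H29NO

C15H29NO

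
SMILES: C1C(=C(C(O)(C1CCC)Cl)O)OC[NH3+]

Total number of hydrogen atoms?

17

Hydrogens are implicit in SMILES; fill each atom to its normal valence:
  4 × C: 2 H each → 8
  3 × C: no H
  2 × O: 1 H each → 2
  1 × C: 3 H
  1 × C: 1 H
  1 × Cl: no H
  1 × N (charge +1): 3 H
  1 × O: no H
  Total hydrogens = 17.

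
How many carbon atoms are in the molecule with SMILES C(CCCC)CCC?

The symbol for carbon appears 8 times in the SMILES.

8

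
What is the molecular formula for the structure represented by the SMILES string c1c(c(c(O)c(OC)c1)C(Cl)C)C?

C10H13ClO2

Heavy atoms from the SMILES: 10 C, 1 Cl, 2 O.
Implicit hydrogens by atom environment:
  4 × C (aromatic): no H
  3 × C: 3 H each → 9
  2 × C (aromatic): 1 H each → 2
  1 × C: 1 H
  1 × Cl: no H
  1 × O: 1 H
  1 × O: no H
  Total hydrogens = 13.
Molecular formula: C10H13ClO2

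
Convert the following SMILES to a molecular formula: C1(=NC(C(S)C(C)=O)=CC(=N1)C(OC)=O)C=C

Heavy atoms from the SMILES: 11 C, 2 N, 3 O, 1 S.
Implicit hydrogens by atom environment:
  3 × C (aromatic): no H
  3 × O: no H
  2 × C: 3 H each → 6
  2 × C: 1 H each → 2
  2 × C: no H
  2 × N (aromatic): no H
  1 × C: 2 H
  1 × C (aromatic): 1 H
  1 × S: 1 H
  Total hydrogens = 12.
Molecular formula: C11H12N2O3S

C11H12N2O3S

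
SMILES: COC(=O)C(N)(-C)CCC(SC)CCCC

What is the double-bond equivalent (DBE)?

Molecular formula from the SMILES: C12H25NO2S.
DoU = (2C + 2 + N − H − X)/2 = (2·12 + 2 + 1 − 25 − 0)/2 = 2/2 = 1.
(Structurally: 0 ring(s) + 1 π bond(s) = 1.)

1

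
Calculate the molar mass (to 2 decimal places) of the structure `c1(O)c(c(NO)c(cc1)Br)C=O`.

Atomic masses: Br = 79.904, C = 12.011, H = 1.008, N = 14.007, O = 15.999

Molecular formula: C7H6BrNO3.
M = 1×79.904 + 7×12.011 + 6×1.008 + 1×14.007 + 3×15.999 = 232.03 g/mol.

232.03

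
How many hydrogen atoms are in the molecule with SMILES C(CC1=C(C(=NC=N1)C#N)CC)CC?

15

Hydrogens are implicit in SMILES; fill each atom to its normal valence:
  4 × C: 2 H each → 8
  3 × C (aromatic): no H
  2 × C: 3 H each → 6
  2 × N (aromatic): no H
  1 × C (aromatic): 1 H
  1 × C: no H
  1 × N: no H
  Total hydrogens = 15.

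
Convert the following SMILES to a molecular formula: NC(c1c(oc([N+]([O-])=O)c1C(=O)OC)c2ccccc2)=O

C13H10N2O6

Heavy atoms from the SMILES: 13 C, 2 N, 6 O.
Implicit hydrogens by atom environment:
  5 × C (aromatic): 1 H each → 5
  5 × C (aromatic): no H
  4 × O: no H
  2 × C: no H
  1 × C: 3 H
  1 × N: 2 H
  1 × N (charge +1): no H
  1 × O (aromatic): no H
  1 × O (charge -1): no H
  Total hydrogens = 10.
Molecular formula: C13H10N2O6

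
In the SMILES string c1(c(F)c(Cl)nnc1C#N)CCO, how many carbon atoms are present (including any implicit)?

The symbol for carbon appears 7 times in the SMILES. Lowercase c denotes aromatic carbon and counts toward C.

7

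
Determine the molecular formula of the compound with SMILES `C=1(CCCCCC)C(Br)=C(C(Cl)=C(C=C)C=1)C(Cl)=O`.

C15H17BrCl2O

Heavy atoms from the SMILES: 1 Br, 15 C, 2 Cl, 1 O.
Implicit hydrogens by atom environment:
  6 × C: 2 H each → 12
  5 × C (aromatic): no H
  2 × Cl: no H
  1 × Br: no H
  1 × C: 3 H
  1 × C (aromatic): 1 H
  1 × C: 1 H
  1 × C: no H
  1 × O: no H
  Total hydrogens = 17.
Molecular formula: C15H17BrCl2O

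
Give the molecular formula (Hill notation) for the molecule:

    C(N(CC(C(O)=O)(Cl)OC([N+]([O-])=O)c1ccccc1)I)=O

Heavy atoms from the SMILES: 11 C, 1 Cl, 1 I, 2 N, 6 O.
Implicit hydrogens by atom environment:
  5 × C (aromatic): 1 H each → 5
  4 × O: no H
  2 × C: 1 H each → 2
  2 × C: no H
  1 × C: 2 H
  1 × C (aromatic): no H
  1 × Cl: no H
  1 × I: no H
  1 × N: no H
  1 × N (charge +1): no H
  1 × O: 1 H
  1 × O (charge -1): no H
  Total hydrogens = 10.
Molecular formula: C11H10ClIN2O6

C11H10ClIN2O6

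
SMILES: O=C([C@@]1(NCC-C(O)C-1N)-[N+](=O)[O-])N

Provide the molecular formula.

C6H12N4O4

Heavy atoms from the SMILES: 6 C, 4 N, 4 O.
Implicit hydrogens by atom environment:
  2 × C: 2 H each → 4
  2 × C: 1 H each → 2
  2 × C: no H
  2 × N: 2 H each → 4
  2 × O: no H
  1 × N: 1 H
  1 × N (charge +1): no H
  1 × O: 1 H
  1 × O (charge -1): no H
  Total hydrogens = 12.
Molecular formula: C6H12N4O4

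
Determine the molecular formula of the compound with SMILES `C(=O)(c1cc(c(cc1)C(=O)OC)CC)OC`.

Heavy atoms from the SMILES: 12 C, 4 O.
Implicit hydrogens by atom environment:
  4 × O: no H
  3 × C: 3 H each → 9
  3 × C (aromatic): 1 H each → 3
  3 × C (aromatic): no H
  2 × C: no H
  1 × C: 2 H
  Total hydrogens = 14.
Molecular formula: C12H14O4

C12H14O4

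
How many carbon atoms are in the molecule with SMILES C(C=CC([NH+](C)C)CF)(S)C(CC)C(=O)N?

The symbol for carbon appears 11 times in the SMILES.

11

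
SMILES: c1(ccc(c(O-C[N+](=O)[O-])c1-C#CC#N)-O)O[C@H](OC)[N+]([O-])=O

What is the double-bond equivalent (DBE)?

Molecular formula from the SMILES: C12H9N3O8.
DoU = (2C + 2 + N − H − X)/2 = (2·12 + 2 + 3 − 9 − 0)/2 = 20/2 = 10.
(Structurally: 1 ring(s) + 9 π bond(s) = 10.)

10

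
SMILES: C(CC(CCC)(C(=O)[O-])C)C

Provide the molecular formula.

C9H17O2-

Heavy atoms from the SMILES: 9 C, 2 O.
Implicit hydrogens by atom environment:
  4 × C: 2 H each → 8
  3 × C: 3 H each → 9
  2 × C: no H
  1 × O: no H
  1 × O (charge -1): no H
  Total hydrogens = 17.
Net charge -1.
Molecular formula: C9H17O2-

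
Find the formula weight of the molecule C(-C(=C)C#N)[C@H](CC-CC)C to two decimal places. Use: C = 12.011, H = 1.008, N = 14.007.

151.25

Molecular formula: C10H17N.
M = 10×12.011 + 17×1.008 + 1×14.007 = 151.25 g/mol.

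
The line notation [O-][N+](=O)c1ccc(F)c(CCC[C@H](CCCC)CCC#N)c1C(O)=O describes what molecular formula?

C18H23FN2O4

Heavy atoms from the SMILES: 18 C, 1 F, 2 N, 4 O.
Implicit hydrogens by atom environment:
  8 × C: 2 H each → 16
  4 × C (aromatic): no H
  2 × C (aromatic): 1 H each → 2
  2 × C: no H
  2 × O: no H
  1 × C: 3 H
  1 × C: 1 H
  1 × F: no H
  1 × N (charge +1): no H
  1 × N: no H
  1 × O: 1 H
  1 × O (charge -1): no H
  Total hydrogens = 23.
Molecular formula: C18H23FN2O4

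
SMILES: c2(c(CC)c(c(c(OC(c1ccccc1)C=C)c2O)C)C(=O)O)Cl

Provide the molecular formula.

Heavy atoms from the SMILES: 19 C, 1 Cl, 4 O.
Implicit hydrogens by atom environment:
  7 × C (aromatic): no H
  5 × C (aromatic): 1 H each → 5
  2 × C: 3 H each → 6
  2 × C: 2 H each → 4
  2 × C: 1 H each → 2
  2 × O: 1 H each → 2
  2 × O: no H
  1 × C: no H
  1 × Cl: no H
  Total hydrogens = 19.
Molecular formula: C19H19ClO4

C19H19ClO4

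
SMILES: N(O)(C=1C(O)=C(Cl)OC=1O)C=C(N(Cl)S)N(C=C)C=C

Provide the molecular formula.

Heavy atoms from the SMILES: 10 C, 2 Cl, 3 N, 4 O, 1 S.
Implicit hydrogens by atom environment:
  4 × C (aromatic): no H
  3 × C: 1 H each → 3
  3 × N: no H
  3 × O: 1 H each → 3
  2 × C: 2 H each → 4
  2 × Cl: no H
  1 × C: no H
  1 × O (aromatic): no H
  1 × S: 1 H
  Total hydrogens = 11.
Molecular formula: C10H11Cl2N3O4S

C10H11Cl2N3O4S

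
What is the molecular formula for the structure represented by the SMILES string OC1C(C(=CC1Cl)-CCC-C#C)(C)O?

Heavy atoms from the SMILES: 11 C, 1 Cl, 2 O.
Implicit hydrogens by atom environment:
  4 × C: 1 H each → 4
  3 × C: 2 H each → 6
  3 × C: no H
  2 × O: 1 H each → 2
  1 × C: 3 H
  1 × Cl: no H
  Total hydrogens = 15.
Molecular formula: C11H15ClO2

C11H15ClO2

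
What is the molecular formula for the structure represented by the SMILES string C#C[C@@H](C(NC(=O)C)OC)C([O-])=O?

Heavy atoms from the SMILES: 8 C, 1 N, 4 O.
Implicit hydrogens by atom environment:
  3 × C: 1 H each → 3
  3 × C: no H
  3 × O: no H
  2 × C: 3 H each → 6
  1 × N: 1 H
  1 × O (charge -1): no H
  Total hydrogens = 10.
Net charge -1.
Molecular formula: C8H10NO4-

C8H10NO4-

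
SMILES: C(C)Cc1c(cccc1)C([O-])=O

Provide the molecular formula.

Heavy atoms from the SMILES: 10 C, 2 O.
Implicit hydrogens by atom environment:
  4 × C (aromatic): 1 H each → 4
  2 × C: 2 H each → 4
  2 × C (aromatic): no H
  1 × C: 3 H
  1 × C: no H
  1 × O: no H
  1 × O (charge -1): no H
  Total hydrogens = 11.
Net charge -1.
Molecular formula: C10H11O2-

C10H11O2-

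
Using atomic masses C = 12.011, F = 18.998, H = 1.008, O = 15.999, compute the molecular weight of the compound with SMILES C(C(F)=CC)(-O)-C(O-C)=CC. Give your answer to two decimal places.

Molecular formula: C8H13FO2.
M = 8×12.011 + 1×18.998 + 13×1.008 + 2×15.999 = 160.19 g/mol.

160.19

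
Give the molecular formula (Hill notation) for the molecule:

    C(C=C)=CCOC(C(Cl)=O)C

Heavy atoms from the SMILES: 8 C, 1 Cl, 2 O.
Implicit hydrogens by atom environment:
  4 × C: 1 H each → 4
  2 × C: 2 H each → 4
  2 × O: no H
  1 × C: 3 H
  1 × C: no H
  1 × Cl: no H
  Total hydrogens = 11.
Molecular formula: C8H11ClO2

C8H11ClO2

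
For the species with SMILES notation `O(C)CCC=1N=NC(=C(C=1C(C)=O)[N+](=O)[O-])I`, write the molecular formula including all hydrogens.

C9H10IN3O4

Heavy atoms from the SMILES: 9 C, 1 I, 3 N, 4 O.
Implicit hydrogens by atom environment:
  4 × C (aromatic): no H
  3 × O: no H
  2 × C: 3 H each → 6
  2 × C: 2 H each → 4
  2 × N (aromatic): no H
  1 × C: no H
  1 × I: no H
  1 × N (charge +1): no H
  1 × O (charge -1): no H
  Total hydrogens = 10.
Molecular formula: C9H10IN3O4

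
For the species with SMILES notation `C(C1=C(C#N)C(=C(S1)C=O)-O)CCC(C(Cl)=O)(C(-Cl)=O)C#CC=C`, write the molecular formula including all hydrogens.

C16H11Cl2NO4S

Heavy atoms from the SMILES: 16 C, 2 Cl, 1 N, 4 O, 1 S.
Implicit hydrogens by atom environment:
  6 × C: no H
  4 × C: 2 H each → 8
  4 × C (aromatic): no H
  3 × O: no H
  2 × C: 1 H each → 2
  2 × Cl: no H
  1 × N: no H
  1 × O: 1 H
  1 × S (aromatic): no H
  Total hydrogens = 11.
Molecular formula: C16H11Cl2NO4S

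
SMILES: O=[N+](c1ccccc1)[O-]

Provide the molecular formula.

C6H5NO2

Heavy atoms from the SMILES: 6 C, 1 N, 2 O.
Implicit hydrogens by atom environment:
  5 × C (aromatic): 1 H each → 5
  1 × C (aromatic): no H
  1 × N (charge +1): no H
  1 × O: no H
  1 × O (charge -1): no H
  Total hydrogens = 5.
Molecular formula: C6H5NO2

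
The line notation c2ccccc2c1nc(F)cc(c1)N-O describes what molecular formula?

C11H9FN2O

Heavy atoms from the SMILES: 11 C, 1 F, 2 N, 1 O.
Implicit hydrogens by atom environment:
  7 × C (aromatic): 1 H each → 7
  4 × C (aromatic): no H
  1 × F: no H
  1 × N: 1 H
  1 × N (aromatic): no H
  1 × O: 1 H
  Total hydrogens = 9.
Molecular formula: C11H9FN2O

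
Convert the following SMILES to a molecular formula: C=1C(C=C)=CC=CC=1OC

Heavy atoms from the SMILES: 9 C, 1 O.
Implicit hydrogens by atom environment:
  4 × C (aromatic): 1 H each → 4
  2 × C (aromatic): no H
  1 × C: 3 H
  1 × C: 2 H
  1 × C: 1 H
  1 × O: no H
  Total hydrogens = 10.
Molecular formula: C9H10O

C9H10O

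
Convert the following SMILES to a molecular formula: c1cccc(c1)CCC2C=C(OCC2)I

C13H15IO

Heavy atoms from the SMILES: 13 C, 1 I, 1 O.
Implicit hydrogens by atom environment:
  5 × C (aromatic): 1 H each → 5
  4 × C: 2 H each → 8
  2 × C: 1 H each → 2
  1 × C: no H
  1 × C (aromatic): no H
  1 × I: no H
  1 × O: no H
  Total hydrogens = 15.
Molecular formula: C13H15IO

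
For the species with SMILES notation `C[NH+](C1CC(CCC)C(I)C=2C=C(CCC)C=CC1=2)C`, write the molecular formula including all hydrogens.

C18H29IN+

Heavy atoms from the SMILES: 18 C, 1 I, 1 N.
Implicit hydrogens by atom environment:
  5 × C: 2 H each → 10
  4 × C: 3 H each → 12
  3 × C (aromatic): 1 H each → 3
  3 × C: 1 H each → 3
  3 × C (aromatic): no H
  1 × I: no H
  1 × N (charge +1): 1 H
  Total hydrogens = 29.
Net charge +1.
Molecular formula: C18H29IN+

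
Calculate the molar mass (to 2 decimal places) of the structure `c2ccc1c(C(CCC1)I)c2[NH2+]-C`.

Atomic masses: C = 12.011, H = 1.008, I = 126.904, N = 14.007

288.15

Molecular formula: C11H15IN+.
M = 11×12.011 + 15×1.008 + 1×126.904 + 1×14.007 = 288.15 g/mol.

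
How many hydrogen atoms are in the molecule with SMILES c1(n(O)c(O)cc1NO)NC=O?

Hydrogens are implicit in SMILES; fill each atom to its normal valence:
  3 × C (aromatic): no H
  3 × O: 1 H each → 3
  2 × N: 1 H each → 2
  1 × C (aromatic): 1 H
  1 × C: 1 H
  1 × N (aromatic): no H
  1 × O: no H
  Total hydrogens = 7.

7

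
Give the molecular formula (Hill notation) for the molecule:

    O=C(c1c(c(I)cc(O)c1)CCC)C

C11H13IO2

Heavy atoms from the SMILES: 11 C, 1 I, 2 O.
Implicit hydrogens by atom environment:
  4 × C (aromatic): no H
  2 × C: 3 H each → 6
  2 × C: 2 H each → 4
  2 × C (aromatic): 1 H each → 2
  1 × C: no H
  1 × I: no H
  1 × O: 1 H
  1 × O: no H
  Total hydrogens = 13.
Molecular formula: C11H13IO2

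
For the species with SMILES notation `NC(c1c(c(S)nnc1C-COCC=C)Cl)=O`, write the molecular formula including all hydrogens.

Heavy atoms from the SMILES: 10 C, 1 Cl, 3 N, 2 O, 1 S.
Implicit hydrogens by atom environment:
  4 × C: 2 H each → 8
  4 × C (aromatic): no H
  2 × N (aromatic): no H
  2 × O: no H
  1 × C: 1 H
  1 × C: no H
  1 × Cl: no H
  1 × N: 2 H
  1 × S: 1 H
  Total hydrogens = 12.
Molecular formula: C10H12ClN3O2S

C10H12ClN3O2S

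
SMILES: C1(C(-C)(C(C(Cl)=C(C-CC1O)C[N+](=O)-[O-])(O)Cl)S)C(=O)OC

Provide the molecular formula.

Heavy atoms from the SMILES: 12 C, 2 Cl, 1 N, 6 O, 1 S.
Implicit hydrogens by atom environment:
  5 × C: no H
  3 × C: 2 H each → 6
  3 × O: no H
  2 × C: 3 H each → 6
  2 × C: 1 H each → 2
  2 × Cl: no H
  2 × O: 1 H each → 2
  1 × N (charge +1): no H
  1 × O (charge -1): no H
  1 × S: 1 H
  Total hydrogens = 17.
Molecular formula: C12H17Cl2NO6S

C12H17Cl2NO6S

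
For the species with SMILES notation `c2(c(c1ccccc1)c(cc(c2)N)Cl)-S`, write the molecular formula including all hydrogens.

C12H10ClNS

Heavy atoms from the SMILES: 12 C, 1 Cl, 1 N, 1 S.
Implicit hydrogens by atom environment:
  7 × C (aromatic): 1 H each → 7
  5 × C (aromatic): no H
  1 × Cl: no H
  1 × N: 2 H
  1 × S: 1 H
  Total hydrogens = 10.
Molecular formula: C12H10ClNS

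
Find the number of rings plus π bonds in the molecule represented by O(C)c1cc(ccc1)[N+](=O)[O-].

Molecular formula from the SMILES: C7H7NO3.
DoU = (2C + 2 + N − H − X)/2 = (2·7 + 2 + 1 − 7 − 0)/2 = 10/2 = 5.
(Structurally: 1 ring(s) + 4 π bond(s) = 5.)

5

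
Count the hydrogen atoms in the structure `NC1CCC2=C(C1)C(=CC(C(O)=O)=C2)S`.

13

Hydrogens are implicit in SMILES; fill each atom to its normal valence:
  4 × C (aromatic): no H
  3 × C: 2 H each → 6
  2 × C (aromatic): 1 H each → 2
  1 × C: 1 H
  1 × C: no H
  1 × N: 2 H
  1 × O: 1 H
  1 × O: no H
  1 × S: 1 H
  Total hydrogens = 13.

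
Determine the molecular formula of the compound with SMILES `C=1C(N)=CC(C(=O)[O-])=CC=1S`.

C7H6NO2S-

Heavy atoms from the SMILES: 7 C, 1 N, 2 O, 1 S.
Implicit hydrogens by atom environment:
  3 × C (aromatic): 1 H each → 3
  3 × C (aromatic): no H
  1 × C: no H
  1 × N: 2 H
  1 × O: no H
  1 × O (charge -1): no H
  1 × S: 1 H
  Total hydrogens = 6.
Net charge -1.
Molecular formula: C7H6NO2S-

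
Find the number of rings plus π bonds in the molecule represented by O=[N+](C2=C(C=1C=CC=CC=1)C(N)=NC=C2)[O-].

9

Molecular formula from the SMILES: C11H9N3O2.
DoU = (2C + 2 + N − H − X)/2 = (2·11 + 2 + 3 − 9 − 0)/2 = 18/2 = 9.
(Structurally: 2 ring(s) + 7 π bond(s) = 9.)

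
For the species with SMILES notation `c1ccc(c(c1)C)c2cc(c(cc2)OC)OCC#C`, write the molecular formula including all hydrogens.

Heavy atoms from the SMILES: 17 C, 2 O.
Implicit hydrogens by atom environment:
  7 × C (aromatic): 1 H each → 7
  5 × C (aromatic): no H
  2 × C: 3 H each → 6
  2 × O: no H
  1 × C: 2 H
  1 × C: 1 H
  1 × C: no H
  Total hydrogens = 16.
Molecular formula: C17H16O2

C17H16O2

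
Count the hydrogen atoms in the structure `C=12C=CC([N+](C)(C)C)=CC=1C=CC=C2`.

Hydrogens are implicit in SMILES; fill each atom to its normal valence:
  7 × C (aromatic): 1 H each → 7
  3 × C: 3 H each → 9
  3 × C (aromatic): no H
  1 × N (charge +1): no H
  Total hydrogens = 16.

16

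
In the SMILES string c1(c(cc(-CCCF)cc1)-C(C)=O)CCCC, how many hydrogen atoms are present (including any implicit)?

Hydrogens are implicit in SMILES; fill each atom to its normal valence:
  6 × C: 2 H each → 12
  3 × C (aromatic): 1 H each → 3
  3 × C (aromatic): no H
  2 × C: 3 H each → 6
  1 × C: no H
  1 × F: no H
  1 × O: no H
  Total hydrogens = 21.

21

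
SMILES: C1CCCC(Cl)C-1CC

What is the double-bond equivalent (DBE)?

Molecular formula from the SMILES: C8H15Cl.
DoU = (2C + 2 + N − H − X)/2 = (2·8 + 2 + 0 − 15 − 1)/2 = 2/2 = 1.
(Structurally: 1 ring(s) + 0 π bond(s) = 1.)

1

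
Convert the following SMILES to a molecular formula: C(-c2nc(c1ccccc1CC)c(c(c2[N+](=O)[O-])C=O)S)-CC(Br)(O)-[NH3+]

C17H19BrN3O4S+

Heavy atoms from the SMILES: 1 Br, 17 C, 3 N, 4 O, 1 S.
Implicit hydrogens by atom environment:
  7 × C (aromatic): no H
  4 × C (aromatic): 1 H each → 4
  3 × C: 2 H each → 6
  2 × O: no H
  1 × Br: no H
  1 × C: 3 H
  1 × C: 1 H
  1 × C: no H
  1 × N (charge +1): 3 H
  1 × N (aromatic): no H
  1 × N (charge +1): no H
  1 × O: 1 H
  1 × O (charge -1): no H
  1 × S: 1 H
  Total hydrogens = 19.
Net charge +1.
Molecular formula: C17H19BrN3O4S+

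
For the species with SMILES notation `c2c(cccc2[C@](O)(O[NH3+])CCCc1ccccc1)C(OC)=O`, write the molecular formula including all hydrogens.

Heavy atoms from the SMILES: 18 C, 1 N, 4 O.
Implicit hydrogens by atom environment:
  9 × C (aromatic): 1 H each → 9
  3 × C: 2 H each → 6
  3 × C (aromatic): no H
  3 × O: no H
  2 × C: no H
  1 × C: 3 H
  1 × N (charge +1): 3 H
  1 × O: 1 H
  Total hydrogens = 22.
Net charge +1.
Molecular formula: C18H22NO4+

C18H22NO4+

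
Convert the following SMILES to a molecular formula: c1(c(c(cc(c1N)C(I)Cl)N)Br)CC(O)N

C9H12BrClIN3O

Heavy atoms from the SMILES: 1 Br, 9 C, 1 Cl, 1 I, 3 N, 1 O.
Implicit hydrogens by atom environment:
  5 × C (aromatic): no H
  3 × N: 2 H each → 6
  2 × C: 1 H each → 2
  1 × Br: no H
  1 × C: 2 H
  1 × C (aromatic): 1 H
  1 × Cl: no H
  1 × I: no H
  1 × O: 1 H
  Total hydrogens = 12.
Molecular formula: C9H12BrClIN3O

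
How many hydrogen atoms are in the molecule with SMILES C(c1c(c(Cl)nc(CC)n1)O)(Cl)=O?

Hydrogens are implicit in SMILES; fill each atom to its normal valence:
  4 × C (aromatic): no H
  2 × Cl: no H
  2 × N (aromatic): no H
  1 × C: 3 H
  1 × C: 2 H
  1 × C: no H
  1 × O: 1 H
  1 × O: no H
  Total hydrogens = 6.

6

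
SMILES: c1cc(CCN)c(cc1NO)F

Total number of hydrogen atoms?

11

Hydrogens are implicit in SMILES; fill each atom to its normal valence:
  3 × C (aromatic): 1 H each → 3
  3 × C (aromatic): no H
  2 × C: 2 H each → 4
  1 × F: no H
  1 × N: 2 H
  1 × N: 1 H
  1 × O: 1 H
  Total hydrogens = 11.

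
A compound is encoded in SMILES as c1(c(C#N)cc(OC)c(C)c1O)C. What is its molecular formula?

C10H11NO2

Heavy atoms from the SMILES: 10 C, 1 N, 2 O.
Implicit hydrogens by atom environment:
  5 × C (aromatic): no H
  3 × C: 3 H each → 9
  1 × C (aromatic): 1 H
  1 × C: no H
  1 × N: no H
  1 × O: 1 H
  1 × O: no H
  Total hydrogens = 11.
Molecular formula: C10H11NO2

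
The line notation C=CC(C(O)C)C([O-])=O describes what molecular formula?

C6H9O3-

Heavy atoms from the SMILES: 6 C, 3 O.
Implicit hydrogens by atom environment:
  3 × C: 1 H each → 3
  1 × C: 3 H
  1 × C: 2 H
  1 × C: no H
  1 × O: 1 H
  1 × O: no H
  1 × O (charge -1): no H
  Total hydrogens = 9.
Net charge -1.
Molecular formula: C6H9O3-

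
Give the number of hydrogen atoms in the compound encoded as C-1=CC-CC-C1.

Hydrogens are implicit in SMILES; fill each atom to its normal valence:
  4 × C: 2 H each → 8
  2 × C: 1 H each → 2
  Total hydrogens = 10.

10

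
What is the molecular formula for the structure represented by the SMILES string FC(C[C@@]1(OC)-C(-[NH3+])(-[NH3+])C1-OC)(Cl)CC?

Heavy atoms from the SMILES: 9 C, 1 Cl, 1 F, 2 N, 2 O.
Implicit hydrogens by atom environment:
  3 × C: 3 H each → 9
  3 × C: no H
  2 × C: 2 H each → 4
  2 × N (charge +1): 3 H each → 6
  2 × O: no H
  1 × C: 1 H
  1 × Cl: no H
  1 × F: no H
  Total hydrogens = 20.
Net charge +2.
Molecular formula: [C9H20ClFN2O2]2+

[C9H20ClFN2O2]2+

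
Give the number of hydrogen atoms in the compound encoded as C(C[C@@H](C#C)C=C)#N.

Hydrogens are implicit in SMILES; fill each atom to its normal valence:
  3 × C: 1 H each → 3
  2 × C: 2 H each → 4
  2 × C: no H
  1 × N: no H
  Total hydrogens = 7.

7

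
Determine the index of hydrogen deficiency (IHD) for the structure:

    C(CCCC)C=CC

Molecular formula from the SMILES: C8H16.
DoU = (2C + 2 + N − H − X)/2 = (2·8 + 2 + 0 − 16 − 0)/2 = 2/2 = 1.
(Structurally: 0 ring(s) + 1 π bond(s) = 1.)

1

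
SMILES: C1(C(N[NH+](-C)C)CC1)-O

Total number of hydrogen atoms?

Hydrogens are implicit in SMILES; fill each atom to its normal valence:
  2 × C: 3 H each → 6
  2 × C: 2 H each → 4
  2 × C: 1 H each → 2
  1 × N: 1 H
  1 × N (charge +1): 1 H
  1 × O: 1 H
  Total hydrogens = 15.

15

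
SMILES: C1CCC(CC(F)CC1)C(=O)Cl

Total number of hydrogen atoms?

Hydrogens are implicit in SMILES; fill each atom to its normal valence:
  6 × C: 2 H each → 12
  2 × C: 1 H each → 2
  1 × C: no H
  1 × Cl: no H
  1 × F: no H
  1 × O: no H
  Total hydrogens = 14.

14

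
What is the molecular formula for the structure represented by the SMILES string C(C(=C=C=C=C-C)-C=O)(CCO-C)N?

C11H15NO2

Heavy atoms from the SMILES: 11 C, 1 N, 2 O.
Implicit hydrogens by atom environment:
  4 × C: no H
  3 × C: 1 H each → 3
  2 × C: 3 H each → 6
  2 × C: 2 H each → 4
  2 × O: no H
  1 × N: 2 H
  Total hydrogens = 15.
Molecular formula: C11H15NO2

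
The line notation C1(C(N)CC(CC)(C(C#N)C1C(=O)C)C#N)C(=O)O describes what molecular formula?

Heavy atoms from the SMILES: 13 C, 3 N, 3 O.
Implicit hydrogens by atom environment:
  5 × C: no H
  4 × C: 1 H each → 4
  2 × C: 3 H each → 6
  2 × C: 2 H each → 4
  2 × N: no H
  2 × O: no H
  1 × N: 2 H
  1 × O: 1 H
  Total hydrogens = 17.
Molecular formula: C13H17N3O3

C13H17N3O3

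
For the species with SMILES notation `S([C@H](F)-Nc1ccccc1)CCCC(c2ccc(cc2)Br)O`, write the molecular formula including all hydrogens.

C17H19BrFNOS

Heavy atoms from the SMILES: 1 Br, 17 C, 1 F, 1 N, 1 O, 1 S.
Implicit hydrogens by atom environment:
  9 × C (aromatic): 1 H each → 9
  3 × C: 2 H each → 6
  3 × C (aromatic): no H
  2 × C: 1 H each → 2
  1 × Br: no H
  1 × F: no H
  1 × N: 1 H
  1 × O: 1 H
  1 × S: no H
  Total hydrogens = 19.
Molecular formula: C17H19BrFNOS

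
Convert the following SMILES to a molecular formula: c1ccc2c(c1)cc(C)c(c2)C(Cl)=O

C12H9ClO

Heavy atoms from the SMILES: 12 C, 1 Cl, 1 O.
Implicit hydrogens by atom environment:
  6 × C (aromatic): 1 H each → 6
  4 × C (aromatic): no H
  1 × C: 3 H
  1 × C: no H
  1 × Cl: no H
  1 × O: no H
  Total hydrogens = 9.
Molecular formula: C12H9ClO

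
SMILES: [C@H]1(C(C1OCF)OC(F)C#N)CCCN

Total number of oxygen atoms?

The symbol for oxygen appears 2 times in the SMILES.

2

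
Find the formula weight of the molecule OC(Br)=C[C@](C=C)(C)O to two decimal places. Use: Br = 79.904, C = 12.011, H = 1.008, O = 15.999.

193.04

Molecular formula: C6H9BrO2.
M = 1×79.904 + 6×12.011 + 9×1.008 + 2×15.999 = 193.04 g/mol.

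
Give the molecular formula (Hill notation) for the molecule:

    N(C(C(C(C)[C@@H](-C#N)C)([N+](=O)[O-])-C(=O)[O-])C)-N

Heavy atoms from the SMILES: 9 C, 4 N, 4 O.
Implicit hydrogens by atom environment:
  3 × C: 3 H each → 9
  3 × C: 1 H each → 3
  3 × C: no H
  2 × O: no H
  2 × O (charge -1): no H
  1 × N: 2 H
  1 × N: 1 H
  1 × N (charge +1): no H
  1 × N: no H
  Total hydrogens = 15.
Net charge -1.
Molecular formula: C9H15N4O4-

C9H15N4O4-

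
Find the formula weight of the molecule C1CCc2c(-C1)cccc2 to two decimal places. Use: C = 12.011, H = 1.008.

132.21

Molecular formula: C10H12.
M = 10×12.011 + 12×1.008 = 132.21 g/mol.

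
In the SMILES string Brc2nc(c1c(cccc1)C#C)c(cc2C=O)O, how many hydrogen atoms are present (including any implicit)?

Hydrogens are implicit in SMILES; fill each atom to its normal valence:
  6 × C (aromatic): no H
  5 × C (aromatic): 1 H each → 5
  2 × C: 1 H each → 2
  1 × Br: no H
  1 × C: no H
  1 × N (aromatic): no H
  1 × O: 1 H
  1 × O: no H
  Total hydrogens = 8.

8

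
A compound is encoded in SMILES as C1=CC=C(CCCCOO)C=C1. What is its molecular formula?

Heavy atoms from the SMILES: 10 C, 2 O.
Implicit hydrogens by atom environment:
  5 × C (aromatic): 1 H each → 5
  4 × C: 2 H each → 8
  1 × C (aromatic): no H
  1 × O: 1 H
  1 × O: no H
  Total hydrogens = 14.
Molecular formula: C10H14O2

C10H14O2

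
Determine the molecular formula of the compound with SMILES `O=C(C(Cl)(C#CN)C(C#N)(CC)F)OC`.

C9H10ClFN2O2

Heavy atoms from the SMILES: 9 C, 1 Cl, 1 F, 2 N, 2 O.
Implicit hydrogens by atom environment:
  6 × C: no H
  2 × C: 3 H each → 6
  2 × O: no H
  1 × C: 2 H
  1 × Cl: no H
  1 × F: no H
  1 × N: 2 H
  1 × N: no H
  Total hydrogens = 10.
Molecular formula: C9H10ClFN2O2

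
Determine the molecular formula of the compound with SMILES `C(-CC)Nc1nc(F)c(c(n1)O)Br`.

Heavy atoms from the SMILES: 1 Br, 7 C, 1 F, 3 N, 1 O.
Implicit hydrogens by atom environment:
  4 × C (aromatic): no H
  2 × C: 2 H each → 4
  2 × N (aromatic): no H
  1 × Br: no H
  1 × C: 3 H
  1 × F: no H
  1 × N: 1 H
  1 × O: 1 H
  Total hydrogens = 9.
Molecular formula: C7H9BrFN3O

C7H9BrFN3O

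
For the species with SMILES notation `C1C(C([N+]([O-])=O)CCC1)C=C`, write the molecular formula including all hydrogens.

C8H13NO2

Heavy atoms from the SMILES: 8 C, 1 N, 2 O.
Implicit hydrogens by atom environment:
  5 × C: 2 H each → 10
  3 × C: 1 H each → 3
  1 × N (charge +1): no H
  1 × O: no H
  1 × O (charge -1): no H
  Total hydrogens = 13.
Molecular formula: C8H13NO2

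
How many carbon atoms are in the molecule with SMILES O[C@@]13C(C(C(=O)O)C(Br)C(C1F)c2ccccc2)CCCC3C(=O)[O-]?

18

The symbol for carbon appears 18 times in the SMILES. Lowercase c denotes aromatic carbon and counts toward C.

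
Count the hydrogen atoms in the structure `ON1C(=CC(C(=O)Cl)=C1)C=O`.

4

Hydrogens are implicit in SMILES; fill each atom to its normal valence:
  2 × C (aromatic): 1 H each → 2
  2 × C (aromatic): no H
  2 × O: no H
  1 × C: 1 H
  1 × C: no H
  1 × Cl: no H
  1 × N (aromatic): no H
  1 × O: 1 H
  Total hydrogens = 4.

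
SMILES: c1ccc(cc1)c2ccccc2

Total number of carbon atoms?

The symbol for carbon appears 12 times in the SMILES. Lowercase c denotes aromatic carbon and counts toward C.

12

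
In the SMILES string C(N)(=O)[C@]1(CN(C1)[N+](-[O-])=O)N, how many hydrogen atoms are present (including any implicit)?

Hydrogens are implicit in SMILES; fill each atom to its normal valence:
  2 × C: 2 H each → 4
  2 × C: no H
  2 × N: 2 H each → 4
  2 × O: no H
  1 × N: no H
  1 × N (charge +1): no H
  1 × O (charge -1): no H
  Total hydrogens = 8.

8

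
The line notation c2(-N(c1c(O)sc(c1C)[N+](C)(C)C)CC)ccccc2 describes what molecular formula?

Heavy atoms from the SMILES: 16 C, 2 N, 1 O, 1 S.
Implicit hydrogens by atom environment:
  5 × C: 3 H each → 15
  5 × C (aromatic): 1 H each → 5
  5 × C (aromatic): no H
  1 × C: 2 H
  1 × N (charge +1): no H
  1 × N: no H
  1 × O: 1 H
  1 × S (aromatic): no H
  Total hydrogens = 23.
Net charge +1.
Molecular formula: C16H23N2OS+

C16H23N2OS+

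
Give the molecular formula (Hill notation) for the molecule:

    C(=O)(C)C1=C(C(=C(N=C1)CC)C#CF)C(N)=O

Heavy atoms from the SMILES: 12 C, 1 F, 2 N, 2 O.
Implicit hydrogens by atom environment:
  4 × C (aromatic): no H
  4 × C: no H
  2 × C: 3 H each → 6
  2 × O: no H
  1 × C: 2 H
  1 × C (aromatic): 1 H
  1 × F: no H
  1 × N: 2 H
  1 × N (aromatic): no H
  Total hydrogens = 11.
Molecular formula: C12H11FN2O2

C12H11FN2O2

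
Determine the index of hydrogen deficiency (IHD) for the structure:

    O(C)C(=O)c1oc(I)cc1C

4

Molecular formula from the SMILES: C7H7IO3.
DoU = (2C + 2 + N − H − X)/2 = (2·7 + 2 + 0 − 7 − 1)/2 = 8/2 = 4.
(Structurally: 1 ring(s) + 3 π bond(s) = 4.)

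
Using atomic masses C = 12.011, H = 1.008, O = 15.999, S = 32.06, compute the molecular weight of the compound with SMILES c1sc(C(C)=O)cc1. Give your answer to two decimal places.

Molecular formula: C6H6OS.
M = 6×12.011 + 6×1.008 + 1×15.999 + 1×32.06 = 126.17 g/mol.

126.17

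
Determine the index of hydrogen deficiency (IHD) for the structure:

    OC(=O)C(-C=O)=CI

3

Molecular formula from the SMILES: C4H3IO3.
DoU = (2C + 2 + N − H − X)/2 = (2·4 + 2 + 0 − 3 − 1)/2 = 6/2 = 3.
(Structurally: 0 ring(s) + 3 π bond(s) = 3.)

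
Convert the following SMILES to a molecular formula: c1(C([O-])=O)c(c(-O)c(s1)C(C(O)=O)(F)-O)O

Heavy atoms from the SMILES: 7 C, 1 F, 7 O, 1 S.
Implicit hydrogens by atom environment:
  4 × C (aromatic): no H
  4 × O: 1 H each → 4
  3 × C: no H
  2 × O: no H
  1 × F: no H
  1 × O (charge -1): no H
  1 × S (aromatic): no H
  Total hydrogens = 4.
Net charge -1.
Molecular formula: C7H4FO7S-

C7H4FO7S-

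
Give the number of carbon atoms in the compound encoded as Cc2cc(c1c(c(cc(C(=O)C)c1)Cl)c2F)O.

The symbol for carbon appears 13 times in the SMILES. Lowercase c denotes aromatic carbon and counts toward C.

13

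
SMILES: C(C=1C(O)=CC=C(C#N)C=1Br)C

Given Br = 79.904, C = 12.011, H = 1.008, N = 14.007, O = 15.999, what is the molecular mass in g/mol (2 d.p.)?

Molecular formula: C9H8BrNO.
M = 1×79.904 + 9×12.011 + 8×1.008 + 1×14.007 + 1×15.999 = 226.07 g/mol.

226.07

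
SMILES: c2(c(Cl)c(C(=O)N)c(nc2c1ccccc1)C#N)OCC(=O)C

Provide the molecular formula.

C16H12ClN3O3

Heavy atoms from the SMILES: 16 C, 1 Cl, 3 N, 3 O.
Implicit hydrogens by atom environment:
  6 × C (aromatic): no H
  5 × C (aromatic): 1 H each → 5
  3 × C: no H
  3 × O: no H
  1 × C: 3 H
  1 × C: 2 H
  1 × Cl: no H
  1 × N: 2 H
  1 × N (aromatic): no H
  1 × N: no H
  Total hydrogens = 12.
Molecular formula: C16H12ClN3O3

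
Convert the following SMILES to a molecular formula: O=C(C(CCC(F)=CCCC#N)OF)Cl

C9H10ClF2NO2

Heavy atoms from the SMILES: 9 C, 1 Cl, 2 F, 1 N, 2 O.
Implicit hydrogens by atom environment:
  4 × C: 2 H each → 8
  3 × C: no H
  2 × C: 1 H each → 2
  2 × F: no H
  2 × O: no H
  1 × Cl: no H
  1 × N: no H
  Total hydrogens = 10.
Molecular formula: C9H10ClF2NO2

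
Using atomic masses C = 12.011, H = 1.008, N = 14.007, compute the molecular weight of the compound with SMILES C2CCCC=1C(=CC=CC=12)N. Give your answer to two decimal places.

Molecular formula: C10H13N.
M = 10×12.011 + 13×1.008 + 1×14.007 = 147.22 g/mol.

147.22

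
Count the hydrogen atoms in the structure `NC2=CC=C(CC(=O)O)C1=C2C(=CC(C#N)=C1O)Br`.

Hydrogens are implicit in SMILES; fill each atom to its normal valence:
  7 × C (aromatic): no H
  3 × C (aromatic): 1 H each → 3
  2 × C: no H
  2 × O: 1 H each → 2
  1 × Br: no H
  1 × C: 2 H
  1 × N: 2 H
  1 × N: no H
  1 × O: no H
  Total hydrogens = 9.

9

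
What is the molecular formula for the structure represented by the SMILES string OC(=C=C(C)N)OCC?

Heavy atoms from the SMILES: 6 C, 1 N, 2 O.
Implicit hydrogens by atom environment:
  3 × C: no H
  2 × C: 3 H each → 6
  1 × C: 2 H
  1 × N: 2 H
  1 × O: 1 H
  1 × O: no H
  Total hydrogens = 11.
Molecular formula: C6H11NO2

C6H11NO2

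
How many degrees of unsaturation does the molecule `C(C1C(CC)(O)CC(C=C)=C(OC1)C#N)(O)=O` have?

Molecular formula from the SMILES: C12H15NO4.
DoU = (2C + 2 + N − H − X)/2 = (2·12 + 2 + 1 − 15 − 0)/2 = 12/2 = 6.
(Structurally: 1 ring(s) + 5 π bond(s) = 6.)

6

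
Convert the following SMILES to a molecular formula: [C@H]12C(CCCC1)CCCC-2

C10H18

Heavy atoms from the SMILES: 10 C.
Implicit hydrogens by atom environment:
  8 × C: 2 H each → 16
  2 × C: 1 H each → 2
  Total hydrogens = 18.
Molecular formula: C10H18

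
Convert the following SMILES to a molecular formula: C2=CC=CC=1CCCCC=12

Heavy atoms from the SMILES: 10 C.
Implicit hydrogens by atom environment:
  4 × C: 2 H each → 8
  4 × C (aromatic): 1 H each → 4
  2 × C (aromatic): no H
  Total hydrogens = 12.
Molecular formula: C10H12

C10H12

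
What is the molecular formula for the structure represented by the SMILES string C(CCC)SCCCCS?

C8H18S2

Heavy atoms from the SMILES: 8 C, 2 S.
Implicit hydrogens by atom environment:
  7 × C: 2 H each → 14
  1 × C: 3 H
  1 × S: 1 H
  1 × S: no H
  Total hydrogens = 18.
Molecular formula: C8H18S2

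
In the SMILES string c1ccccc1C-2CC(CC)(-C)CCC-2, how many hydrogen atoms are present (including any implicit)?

22

Hydrogens are implicit in SMILES; fill each atom to its normal valence:
  5 × C: 2 H each → 10
  5 × C (aromatic): 1 H each → 5
  2 × C: 3 H each → 6
  1 × C: 1 H
  1 × C: no H
  1 × C (aromatic): no H
  Total hydrogens = 22.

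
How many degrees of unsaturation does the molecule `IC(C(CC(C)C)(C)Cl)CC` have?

Molecular formula from the SMILES: C9H18ClI.
DoU = (2C + 2 + N − H − X)/2 = (2·9 + 2 + 0 − 18 − 2)/2 = 0/2 = 0.
(Structurally: 0 ring(s) + 0 π bond(s) = 0.)

0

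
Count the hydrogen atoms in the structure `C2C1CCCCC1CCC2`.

18

Hydrogens are implicit in SMILES; fill each atom to its normal valence:
  8 × C: 2 H each → 16
  2 × C: 1 H each → 2
  Total hydrogens = 18.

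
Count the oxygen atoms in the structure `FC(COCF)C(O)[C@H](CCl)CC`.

2

The symbol for oxygen appears 2 times in the SMILES.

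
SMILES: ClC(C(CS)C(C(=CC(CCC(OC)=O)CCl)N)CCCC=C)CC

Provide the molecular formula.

Heavy atoms from the SMILES: 19 C, 2 Cl, 1 N, 2 O, 1 S.
Implicit hydrogens by atom environment:
  9 × C: 2 H each → 18
  6 × C: 1 H each → 6
  2 × C: 3 H each → 6
  2 × C: no H
  2 × Cl: no H
  2 × O: no H
  1 × N: 2 H
  1 × S: 1 H
  Total hydrogens = 33.
Molecular formula: C19H33Cl2NO2S

C19H33Cl2NO2S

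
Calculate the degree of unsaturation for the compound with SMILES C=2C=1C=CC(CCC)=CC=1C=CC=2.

7

Molecular formula from the SMILES: C13H14.
DoU = (2C + 2 + N − H − X)/2 = (2·13 + 2 + 0 − 14 − 0)/2 = 14/2 = 7.
(Structurally: 2 ring(s) + 5 π bond(s) = 7.)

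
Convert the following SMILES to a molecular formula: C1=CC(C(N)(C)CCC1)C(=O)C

Heavy atoms from the SMILES: 10 C, 1 N, 1 O.
Implicit hydrogens by atom environment:
  3 × C: 2 H each → 6
  3 × C: 1 H each → 3
  2 × C: 3 H each → 6
  2 × C: no H
  1 × N: 2 H
  1 × O: no H
  Total hydrogens = 17.
Molecular formula: C10H17NO

C10H17NO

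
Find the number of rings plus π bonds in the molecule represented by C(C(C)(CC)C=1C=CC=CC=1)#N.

Molecular formula from the SMILES: C11H13N.
DoU = (2C + 2 + N − H − X)/2 = (2·11 + 2 + 1 − 13 − 0)/2 = 12/2 = 6.
(Structurally: 1 ring(s) + 5 π bond(s) = 6.)

6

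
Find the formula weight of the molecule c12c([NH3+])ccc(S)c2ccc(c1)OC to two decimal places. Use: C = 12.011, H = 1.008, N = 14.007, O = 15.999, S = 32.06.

206.28

Molecular formula: C11H12NOS+.
M = 11×12.011 + 12×1.008 + 1×14.007 + 1×15.999 + 1×32.06 = 206.28 g/mol.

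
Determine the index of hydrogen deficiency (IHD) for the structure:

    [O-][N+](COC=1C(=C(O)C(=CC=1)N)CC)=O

Molecular formula from the SMILES: C9H12N2O4.
DoU = (2C + 2 + N − H − X)/2 = (2·9 + 2 + 2 − 12 − 0)/2 = 10/2 = 5.
(Structurally: 1 ring(s) + 4 π bond(s) = 5.)

5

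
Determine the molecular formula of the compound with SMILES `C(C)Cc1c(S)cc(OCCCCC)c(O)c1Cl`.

Heavy atoms from the SMILES: 14 C, 1 Cl, 2 O, 1 S.
Implicit hydrogens by atom environment:
  6 × C: 2 H each → 12
  5 × C (aromatic): no H
  2 × C: 3 H each → 6
  1 × C (aromatic): 1 H
  1 × Cl: no H
  1 × O: 1 H
  1 × O: no H
  1 × S: 1 H
  Total hydrogens = 21.
Molecular formula: C14H21ClO2S

C14H21ClO2S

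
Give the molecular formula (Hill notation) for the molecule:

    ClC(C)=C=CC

Heavy atoms from the SMILES: 5 C, 1 Cl.
Implicit hydrogens by atom environment:
  2 × C: 3 H each → 6
  2 × C: no H
  1 × C: 1 H
  1 × Cl: no H
  Total hydrogens = 7.
Molecular formula: C5H7Cl

C5H7Cl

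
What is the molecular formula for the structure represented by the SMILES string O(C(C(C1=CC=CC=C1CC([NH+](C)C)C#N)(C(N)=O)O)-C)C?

Heavy atoms from the SMILES: 16 C, 3 N, 3 O.
Implicit hydrogens by atom environment:
  4 × C: 3 H each → 12
  4 × C (aromatic): 1 H each → 4
  3 × C: no H
  2 × C: 1 H each → 2
  2 × C (aromatic): no H
  2 × O: no H
  1 × C: 2 H
  1 × N: 2 H
  1 × N (charge +1): 1 H
  1 × N: no H
  1 × O: 1 H
  Total hydrogens = 24.
Net charge +1.
Molecular formula: C16H24N3O3+

C16H24N3O3+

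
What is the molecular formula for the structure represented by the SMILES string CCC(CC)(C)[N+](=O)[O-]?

C6H13NO2

Heavy atoms from the SMILES: 6 C, 1 N, 2 O.
Implicit hydrogens by atom environment:
  3 × C: 3 H each → 9
  2 × C: 2 H each → 4
  1 × C: no H
  1 × N (charge +1): no H
  1 × O: no H
  1 × O (charge -1): no H
  Total hydrogens = 13.
Molecular formula: C6H13NO2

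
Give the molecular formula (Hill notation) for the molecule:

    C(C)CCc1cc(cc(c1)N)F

C10H14FN

Heavy atoms from the SMILES: 10 C, 1 F, 1 N.
Implicit hydrogens by atom environment:
  3 × C: 2 H each → 6
  3 × C (aromatic): 1 H each → 3
  3 × C (aromatic): no H
  1 × C: 3 H
  1 × F: no H
  1 × N: 2 H
  Total hydrogens = 14.
Molecular formula: C10H14FN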